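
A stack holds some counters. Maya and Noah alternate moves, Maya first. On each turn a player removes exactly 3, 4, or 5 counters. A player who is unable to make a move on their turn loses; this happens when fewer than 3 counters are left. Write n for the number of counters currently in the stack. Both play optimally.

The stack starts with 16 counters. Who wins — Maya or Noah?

Build the W/L table. Terminal = L. A non-terminal position is W if it has a move to some L; otherwise it is L.
n=0: no move → L
n=1: no move → L
n=2: no move → L
n=3: reaches L-position 0 → W
n=4: reaches L-position 1 → W
n=5: reaches L-position 2 → W
n=6: reaches L-position 2 → W
n=7: reaches L-position 2 → W
n=8: only reaches 5(W), 4(W), 3(W), all W → L
n=9: only reaches 6(W), 5(W), 4(W), all W → L
n=10: only reaches 7(W), 6(W), 5(W), all W → L
n=11: reaches L-position 8 → W
n=12: reaches L-position 9 → W
n=13: reaches L-position 10 → W
n=14: reaches L-position 10 → W
n=15: reaches L-position 10 → W
n=16: only reaches 13(W), 12(W), 11(W), all W → L
Every move from 16 reaches a W position, so the mover loses.

Noah wins.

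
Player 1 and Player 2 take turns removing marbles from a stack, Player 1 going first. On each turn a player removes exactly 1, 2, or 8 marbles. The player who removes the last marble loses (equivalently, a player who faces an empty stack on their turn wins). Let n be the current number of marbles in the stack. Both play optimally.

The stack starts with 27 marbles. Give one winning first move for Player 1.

Remove 2, leaving 25.

Compute win/loss labels from the base case upward. A position with no move is W. Any other position is W if it can reach an L in one move, else L.
n=0: no move; the opponent has just taken the last marble and therefore loses → W
n=1: L (sole option 0(W) is W)
n=2: W (go to 1, an L position)
n=3: W (go to 1, an L position)
n=4: L (options 3(W), 2(W) are all W)
n=5: W (go to 4, an L position)
n=6: W (go to 4, an L position)
n=7: L (options 6(W), 5(W) are all W)
n=8: W (go to 7, an L position)
n=9: W (go to 7, an L position)
n=10: L (options 9(W), 8(W), 2(W) are all W)
n=11: W (go to 10, an L position)
n=12: W (go to 10, an L position)
n=13: L (options 12(W), 11(W), 5(W) are all W)
n=14: W (go to 13, an L position)
n=15: W (go to 13, an L position)
n=16: L (options 15(W), 14(W), 8(W) are all W)
n=17: W (go to 16, an L position)
n=18: W (go to 16, an L position)
n=19: L (options 18(W), 17(W), 11(W) are all W)
n=20: W (go to 19, an L position)
n=21: W (go to 19, an L position)
n=22: L (options 21(W), 20(W), 14(W) are all W)
n=23: W (go to 22, an L position)
n=24: W (go to 22, an L position)
n=25: L (options 24(W), 23(W), 17(W) are all W)
n=26: W (go to 25, an L position)
n=27: W (go to 25, an L position)
From 27, the L positions reachable in one move are: 25, 19. Any move reaching one of these is winning.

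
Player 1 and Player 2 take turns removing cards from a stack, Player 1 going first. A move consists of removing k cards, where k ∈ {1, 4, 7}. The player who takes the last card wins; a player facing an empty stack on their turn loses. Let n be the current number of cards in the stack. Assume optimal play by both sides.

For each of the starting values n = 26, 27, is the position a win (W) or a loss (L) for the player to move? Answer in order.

Label each position W (a win for the player to move) or L (a loss). A position with no legal move is L; any other position is W exactly when some move reaches an L, and L when every move reaches a W.
n=0: no move → L
n=1: W (go to 0, an L position)
n=2: L (sole option 1(W) is W)
n=3: W (go to 2, an L position)
n=4: W (go to 0, an L position)
n=5: L (options 4(W), 1(W) are all W)
n=6: W (go to 5, an L position)
n=7: W (go to 0, an L position)
n=8: L (options 7(W), 4(W), 1(W) are all W)
n=9: W (go to 8, an L position)
n=10: L (options 9(W), 6(W), 3(W) are all W)
n=11: W (go to 10, an L position)
n=12: W (go to 8, an L position)
n=13: L (options 12(W), 9(W), 6(W) are all W)
n=14: W (go to 13, an L position)
n=15: W (go to 8, an L position)
n=16: L (options 15(W), 12(W), 9(W) are all W)
n=17: W (go to 16, an L position)
n=18: L (options 17(W), 14(W), 11(W) are all W)
n=19: W (go to 18, an L position)
n=20: W (go to 16, an L position)
n=21: L (options 20(W), 17(W), 14(W) are all W)
n=22: W (go to 21, an L position)
n=23: W (go to 16, an L position)
n=24: L (options 23(W), 20(W), 17(W) are all W)
n=25: W (go to 24, an L position)
n=26: L (options 25(W), 22(W), 19(W) are all W)
n=27: W (go to 26, an L position)

26: L, 27: W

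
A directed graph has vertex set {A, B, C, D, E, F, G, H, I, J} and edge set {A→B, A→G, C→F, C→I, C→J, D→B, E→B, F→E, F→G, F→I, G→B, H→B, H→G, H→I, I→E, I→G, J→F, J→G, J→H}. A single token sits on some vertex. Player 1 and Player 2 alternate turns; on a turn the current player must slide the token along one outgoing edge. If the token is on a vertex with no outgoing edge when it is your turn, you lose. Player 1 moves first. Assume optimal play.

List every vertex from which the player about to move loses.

Work bottom-up. With no move the player to move loses. Otherwise the position is W if at least one move leads to an L position for the opponent, and L if every move leads to a W.
Every edge goes from a vertex to one that appears earlier in the order B, E, G, I, H, F, D, A, J, C, so processing vertices in that order labels each vertex after all of its successors.
B: no outgoing edge → L
E: can move to B, which is L ⇒ W
G: can move to B, which is L ⇒ W
I: moves to G(W), E(W); every one is W ⇒ L
H: can move to I, which is L ⇒ W
F: can move to I, which is L ⇒ W
D: can move to B, which is L ⇒ W
A: can move to B, which is L ⇒ W
J: moves to F(W), H(W), G(W); every one is W ⇒ L
C: can move to J, which is L ⇒ W
The losing starting vertices are exactly the entries labelled L in this table (3 of them).

B, I, J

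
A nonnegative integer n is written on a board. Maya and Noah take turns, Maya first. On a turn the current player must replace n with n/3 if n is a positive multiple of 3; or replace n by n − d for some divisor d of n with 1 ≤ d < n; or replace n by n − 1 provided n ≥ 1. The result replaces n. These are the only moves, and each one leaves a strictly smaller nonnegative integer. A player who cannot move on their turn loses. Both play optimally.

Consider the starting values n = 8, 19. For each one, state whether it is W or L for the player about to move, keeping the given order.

Compute win/loss labels from the base case upward. A position with no move is L. Any other position is W if it can reach an L in one move, else L.
n=0: no move → L
n=1: reaches L-position 0 → W
n=2: only reaches 1(W), which is W → L
n=3: reaches L-position 2 → W
n=4: reaches L-position 2 → W
n=5: only reaches 4(W), which is W → L
n=6: reaches L-position 2 → W
n=7: only reaches 6(W), which is W → L
n=8: reaches L-position 7 → W
n=9: only reaches 3(W), 6(W), 8(W), all W → L
n=10: reaches L-position 5 → W
n=11: only reaches 10(W), which is W → L
n=12: reaches L-position 9 → W
n=13: only reaches 12(W), which is W → L
n=14: reaches L-position 7 → W
n=15: reaches L-position 5 → W
n=16: only reaches 8(W), 12(W), 14(W), 15(W), all W → L
n=17: reaches L-position 16 → W
n=18: reaches L-position 9 → W
n=19: only reaches 18(W), which is W → L

8: W, 19: L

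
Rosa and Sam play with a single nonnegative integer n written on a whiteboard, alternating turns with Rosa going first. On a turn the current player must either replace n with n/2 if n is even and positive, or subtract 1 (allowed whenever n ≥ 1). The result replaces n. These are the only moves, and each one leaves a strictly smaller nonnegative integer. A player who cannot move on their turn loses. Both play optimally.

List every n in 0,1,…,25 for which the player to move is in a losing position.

0, 2, 5, 7, 9, 11, 13, 15, 17, 19, 21, 23, 25

Use the standard recursion: the mover loses at a terminal position; elsewhere, the mover wins exactly when some move hands the opponent an L position.
n=0: no move → L
n=1: reaches L-position 0 → W
n=2: only reaches 1(W), which is W → L
n=3: reaches L-position 2 → W
n=4: reaches L-position 2 → W
n=5: only reaches 4(W), which is W → L
n=6: reaches L-position 5 → W
n=7: only reaches 6(W), which is W → L
n=8: reaches L-position 7 → W
n=9: only reaches 8(W), which is W → L
n=10: reaches L-position 5 → W
n=11: only reaches 10(W), which is W → L
n=12: reaches L-position 11 → W
n=13: only reaches 12(W), which is W → L
n=14: reaches L-position 7 → W
n=15: only reaches 14(W), which is W → L
n=16: reaches L-position 15 → W
n=17: only reaches 16(W), which is W → L
n=18: reaches L-position 9 → W
n=19: only reaches 18(W), which is W → L
n=20: reaches L-position 19 → W
n=21: only reaches 20(W), which is W → L
n=22: reaches L-position 11 → W
n=23: only reaches 22(W), which is W → L
n=24: reaches L-position 23 → W
n=25: only reaches 24(W), which is W → L
Reading off the rows marked L gives the requested list; there are 13 such values of n.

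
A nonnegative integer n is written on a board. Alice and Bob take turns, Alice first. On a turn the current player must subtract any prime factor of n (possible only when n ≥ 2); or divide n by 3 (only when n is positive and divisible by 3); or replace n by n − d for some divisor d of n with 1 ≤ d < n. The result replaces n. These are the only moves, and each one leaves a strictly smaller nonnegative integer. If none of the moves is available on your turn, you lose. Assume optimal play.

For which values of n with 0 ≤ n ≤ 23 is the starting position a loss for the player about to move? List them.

Positions with no move are L. A position that does have a move is losing for the player to move precisely when every available move leads to a winning position for the opponent. Fill in the labels:
n=0: no move → L
n=1: no move → L
n=2: can move to 0, which is L ⇒ W
n=3: can move to 0, which is L ⇒ W
n=4: moves to 2(W), 3(W); every one is W ⇒ L
n=5: can move to 0, which is L ⇒ W
n=6: can move to 4, which is L ⇒ W
n=7: can move to 0, which is L ⇒ W
n=8: can move to 4, which is L ⇒ W
n=9: moves to 3(W), 6(W), 8(W); every one is W ⇒ L
n=10: can move to 9, which is L ⇒ W
n=11: can move to 0, which is L ⇒ W
n=12: can move to 4, which is L ⇒ W
n=13: can move to 0, which is L ⇒ W
n=14: moves to 7(W), 12(W), 13(W); every one is W ⇒ L
n=15: can move to 14, which is L ⇒ W
n=16: can move to 14, which is L ⇒ W
n=17: can move to 0, which is L ⇒ W
n=18: can move to 9, which is L ⇒ W
n=19: can move to 0, which is L ⇒ W
n=20: moves to 10(W), 15(W), 16(W), 18(W), 19(W); every one is W ⇒ L
n=21: can move to 14, which is L ⇒ W
n=22: can move to 20, which is L ⇒ W
n=23: can move to 0, which is L ⇒ W
Reading off the rows marked L gives the requested list; there are 6 such values of n.

0, 1, 4, 9, 14, 20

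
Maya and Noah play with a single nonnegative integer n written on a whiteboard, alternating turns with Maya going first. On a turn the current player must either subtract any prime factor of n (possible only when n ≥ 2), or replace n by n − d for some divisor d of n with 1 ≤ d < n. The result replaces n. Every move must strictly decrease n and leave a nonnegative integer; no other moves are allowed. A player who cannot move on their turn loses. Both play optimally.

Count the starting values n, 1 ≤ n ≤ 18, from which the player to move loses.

Compute win/loss labels from the base case upward. A position with no move is L. Any other position is W if it can reach an L in one move, else L.
n=0: no move → L
n=1: no move → L
n=2: reaches L-position 0 → W
n=3: reaches L-position 0 → W
n=4: only reaches 2(W), 3(W), all W → L
n=5: reaches L-position 0 → W
n=6: reaches L-position 4 → W
n=7: reaches L-position 0 → W
n=8: reaches L-position 4 → W
n=9: only reaches 6(W), 8(W), all W → L
n=10: reaches L-position 9 → W
n=11: reaches L-position 0 → W
n=12: reaches L-position 9 → W
n=13: reaches L-position 0 → W
n=14: only reaches 7(W), 12(W), 13(W), all W → L
n=15: reaches L-position 14 → W
n=16: reaches L-position 14 → W
n=17: reaches L-position 0 → W
n=18: reaches L-position 9 → W
L entries with 1 ≤ n ≤ 18 (n=0 is outside the asked range and is not counted): n = 1, 4, 9, 14; that makes 4.

4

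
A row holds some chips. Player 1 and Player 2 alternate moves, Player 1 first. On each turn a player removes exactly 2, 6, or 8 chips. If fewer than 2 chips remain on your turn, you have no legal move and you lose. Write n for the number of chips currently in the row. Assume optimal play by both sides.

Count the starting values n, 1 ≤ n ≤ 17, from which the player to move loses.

Work bottom-up. With no move the player to move loses. Otherwise the position is W if at least one move leads to an L position for the opponent, and L if every move leads to a W.
n=0: no move → L
n=1: no move → L
n=2: →0(L), so W
n=3: →1(L), so W
n=4: →2(W) only, which is W, so L
n=5: →3(W) only, which is W, so L
n=6: →4(L), so W
n=7: →5(L), so W
n=8: →0(L), so W
n=9: →1(L), so W
n=10: →4(L), so W
n=11: →5(L), so W
n=12: →4(L), so W
n=13: →5(L), so W
n=14: →12(W), 8(W), 6(W) — all W, so L
n=15: →13(W), 9(W), 7(W) — all W, so L
n=16: →14(L), so W
n=17: →15(L), so W
L entries with 1 ≤ n ≤ 17 (n=0 is outside the asked range and is not counted): n = 1, 4, 5, 14, 15; that makes 5.

5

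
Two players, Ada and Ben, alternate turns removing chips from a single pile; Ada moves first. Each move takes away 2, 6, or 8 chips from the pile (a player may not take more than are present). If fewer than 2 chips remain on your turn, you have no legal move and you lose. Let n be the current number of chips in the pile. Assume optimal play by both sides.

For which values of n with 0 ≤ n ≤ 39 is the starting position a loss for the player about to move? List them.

0, 1, 4, 5, 14, 15, 18, 19, 28, 29, 32, 33

Classify positions by backward induction: terminal positions (no move available) are L. From any other position, the mover wins iff some move reaches an L.
n=0: no move → L
n=1: no move → L
n=2: reaches L-position 0 → W
n=3: reaches L-position 1 → W
n=4: only reaches 2(W), which is W → L
n=5: only reaches 3(W), which is W → L
n=6: reaches L-position 4 → W
n=7: reaches L-position 5 → W
n=8: reaches L-position 0 → W
n=9: reaches L-position 1 → W
n=10: reaches L-position 4 → W
n=11: reaches L-position 5 → W
n=12: reaches L-position 4 → W
n=13: reaches L-position 5 → W
n=14: only reaches 12(W), 8(W), 6(W), all W → L
n=15: only reaches 13(W), 9(W), 7(W), all W → L
n=16: reaches L-position 14 → W
n=17: reaches L-position 15 → W
n=18: only reaches 16(W), 12(W), 10(W), all W → L
n=19: only reaches 17(W), 13(W), 11(W), all W → L
n=20: reaches L-position 18 → W
n=21: reaches L-position 19 → W
n=22: reaches L-position 14 → W
n=23: reaches L-position 15 → W
n=24: reaches L-position 18 → W
n=25: reaches L-position 19 → W
n=26: reaches L-position 18 → W
n=27: reaches L-position 19 → W
n=28: only reaches 26(W), 22(W), 20(W), all W → L
n=29: only reaches 27(W), 23(W), 21(W), all W → L
n=30: reaches L-position 28 → W
n=31: reaches L-position 29 → W
n=32: only reaches 30(W), 26(W), 24(W), all W → L
n=33: only reaches 31(W), 27(W), 25(W), all W → L
n=34: reaches L-position 32 → W
n=35: reaches L-position 33 → W
n=36: reaches L-position 28 → W
n=37: reaches L-position 29 → W
n=38: reaches L-position 32 → W
n=39: reaches L-position 33 → W
The losing starting values of n are exactly the entries labelled L in this table (12 of them).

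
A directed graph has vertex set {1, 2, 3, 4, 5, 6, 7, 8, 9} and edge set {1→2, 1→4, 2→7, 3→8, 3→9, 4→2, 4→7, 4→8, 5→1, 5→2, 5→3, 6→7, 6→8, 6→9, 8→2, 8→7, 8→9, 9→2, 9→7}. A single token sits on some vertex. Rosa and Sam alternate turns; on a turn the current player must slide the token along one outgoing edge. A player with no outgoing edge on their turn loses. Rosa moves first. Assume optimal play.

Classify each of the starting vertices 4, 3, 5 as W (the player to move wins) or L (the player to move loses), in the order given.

4: W, 3: L, 5: W

Compute win/loss labels from the base case upward. A position with no move is L. Any other position is W if it can reach an L in one move, else L.
Every edge goes from a vertex to one that appears earlier in the order 7, 2, 9, 8, 6, 4, 1, 3, 5, so processing vertices in that order labels each vertex after all of its successors.
7: no outgoing edge → L
2: →7(L), so W
9: →7(L), so W
8: →7(L), so W
6: →7(L), so W
4: →7(L), so W
1: →4(W), 2(W) — all W, so L
3: →8(W), 9(W) — all W, so L
5: →3(L), so W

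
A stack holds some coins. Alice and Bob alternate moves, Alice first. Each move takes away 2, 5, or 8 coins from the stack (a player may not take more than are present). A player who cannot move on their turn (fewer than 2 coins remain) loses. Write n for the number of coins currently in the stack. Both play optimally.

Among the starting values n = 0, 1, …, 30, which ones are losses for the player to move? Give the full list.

Build the W/L table. Terminal = L. A non-terminal position is W if it has a move to some L; otherwise it is L.
n=0: no move → L
n=1: no move → L
n=2: W (go to 0, an L position)
n=3: W (go to 1, an L position)
n=4: L (sole option 2(W) is W)
n=5: W (go to 0, an L position)
n=6: W (go to 4, an L position)
n=7: L (options 5(W), 2(W) are all W)
n=8: W (go to 0, an L position)
n=9: W (go to 7, an L position)
n=10: L (options 8(W), 5(W), 2(W) are all W)
n=11: L (options 9(W), 6(W), 3(W) are all W)
n=12: W (go to 10, an L position)
n=13: W (go to 11, an L position)
n=14: L (options 12(W), 9(W), 6(W) are all W)
n=15: W (go to 10, an L position)
n=16: W (go to 14, an L position)
n=17: L (options 15(W), 12(W), 9(W) are all W)
n=18: W (go to 10, an L position)
n=19: W (go to 17, an L position)
n=20: L (options 18(W), 15(W), 12(W) are all W)
n=21: L (options 19(W), 16(W), 13(W) are all W)
n=22: W (go to 20, an L position)
n=23: W (go to 21, an L position)
n=24: L (options 22(W), 19(W), 16(W) are all W)
n=25: W (go to 20, an L position)
n=26: W (go to 24, an L position)
n=27: L (options 25(W), 22(W), 19(W) are all W)
n=28: W (go to 20, an L position)
n=29: W (go to 27, an L position)
n=30: L (options 28(W), 25(W), 22(W) are all W)
Reading off the rows marked L gives the requested list; there are 13 such values of n.

0, 1, 4, 7, 10, 11, 14, 17, 20, 21, 24, 27, 30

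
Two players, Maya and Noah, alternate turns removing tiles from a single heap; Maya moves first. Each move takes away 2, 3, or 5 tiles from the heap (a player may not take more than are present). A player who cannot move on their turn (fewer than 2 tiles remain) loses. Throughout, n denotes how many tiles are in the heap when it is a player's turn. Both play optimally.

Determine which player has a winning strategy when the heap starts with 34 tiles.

Maya wins.

Use the standard recursion: the mover loses at a terminal position; elsewhere, the mover wins exactly when some move hands the opponent an L position.
n=0: no move → L
n=1: no move → L
n=2: W (go to 0, an L position)
n=3: W (go to 1, an L position)
n=4: W (go to 1, an L position)
n=5: W (go to 0, an L position)
n=6: W (go to 1, an L position)
n=7: L (options 5(W), 4(W), 2(W) are all W)
n=8: L (options 6(W), 5(W), 3(W) are all W)
n=9: W (go to 7, an L position)
n=10: W (go to 8, an L position)
n=11: W (go to 8, an L position)
n=12: W (go to 7, an L position)
n=13: W (go to 8, an L position)
n=14: L (options 12(W), 11(W), 9(W) are all W)
n=15: L (options 13(W), 12(W), 10(W) are all W)
n=16: W (go to 14, an L position)
n=17: W (go to 15, an L position)
n=18: W (go to 15, an L position)
n=19: W (go to 14, an L position)
n=20: W (go to 15, an L position)
n=21: L (options 19(W), 18(W), 16(W) are all W)
n=22: L (options 20(W), 19(W), 17(W) are all W)
n=23: W (go to 21, an L position)
n=24: W (go to 22, an L position)
n=25: W (go to 22, an L position)
n=26: W (go to 21, an L position)
n=27: W (go to 22, an L position)
n=28: L (options 26(W), 25(W), 23(W) are all W)
n=29: L (options 27(W), 26(W), 24(W) are all W)
n=30: W (go to 28, an L position)
n=31: W (go to 29, an L position)
n=32: W (go to 29, an L position)
n=33: W (go to 28, an L position)
n=34: W (go to 29, an L position)
From 34 Maya can remove 5, leaving 29, reaching an L position.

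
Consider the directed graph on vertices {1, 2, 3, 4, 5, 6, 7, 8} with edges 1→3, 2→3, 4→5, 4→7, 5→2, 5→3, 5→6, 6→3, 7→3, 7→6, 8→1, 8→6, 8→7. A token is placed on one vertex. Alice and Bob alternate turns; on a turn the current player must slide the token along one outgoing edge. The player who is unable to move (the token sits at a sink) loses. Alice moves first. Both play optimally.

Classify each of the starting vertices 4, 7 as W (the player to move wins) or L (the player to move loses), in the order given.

Build the W/L table. Terminal = L. A non-terminal position is W if it has a move to some L; otherwise it is L.
Every edge goes from a vertex to one that appears earlier in the order 3, 6, 2, 5, 7, 4, 1, 8, so processing vertices in that order labels each vertex after all of its successors.
3: no outgoing edge → L
6: W (go to 3, an L position)
2: W (go to 3, an L position)
5: W (go to 3, an L position)
7: W (go to 3, an L position)
4: L (options 7(W), 5(W) are all W)
1: W (go to 3, an L position)
8: L (options 1(W), 7(W), 6(W) are all W)

4: L, 7: W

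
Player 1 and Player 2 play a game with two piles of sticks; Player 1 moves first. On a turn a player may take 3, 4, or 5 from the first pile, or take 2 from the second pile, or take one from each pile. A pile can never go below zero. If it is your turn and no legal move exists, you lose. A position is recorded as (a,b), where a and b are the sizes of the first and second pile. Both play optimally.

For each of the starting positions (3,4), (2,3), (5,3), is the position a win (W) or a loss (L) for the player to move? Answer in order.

(3,4): W, (2,3): L, (5,3): W

Use the standard recursion: the mover loses at a terminal position; elsewhere, the mover wins exactly when some move hands the opponent an L position.
No move ever increases a pile, so every position that can arise here has a ≤ 5 and b ≤ 4; it is enough to label the cells with 0 ≤ a ≤ 5 and 0 ≤ b ≤ 4.
Every move lowers a or b (never raises either), so fill the grid row by row in increasing a, and left to right within a row: each cell's successors are then already labelled.
      b=0  b=1  b=2  b=3  b=4
a=0:    L    L    W    W    L
a=1:    L    W    W    L    L
a=2:    L    W    W    L    W
a=3:    W    W    L    L    W
a=4:    W    W    L    W    W
a=5:    W    W    L    W    W
Cells with no legal move (terminal, hence L): (0,0), (0,1), (1,0), (2,0).
The remaining L cells, each justified by listing all of its moves:
(0,4): L (sole option (0,2)(W) is W)
(1,3): L (options (1,1)(W), (0,2)(W) are all W)
(1,4): L (options (1,2)(W), (0,3)(W) are all W)
(2,3): L (options (2,1)(W), (1,2)(W) are all W)
(3,2): L (options (0,2)(W), (3,0)(W), (2,1)(W) are all W)
(3,3): L (options (0,3)(W), (3,1)(W), (2,2)(W) are all W)
(4,2): L (options (1,2)(W), (0,2)(W), (4,0)(W), (3,1)(W) are all W)
(5,2): L (options (2,2)(W), (1,2)(W), (0,2)(W), (5,0)(W), (4,1)(W) are all W)
Every other cell has at least one move into one of the L cells above, so it is W.
(3,4): the move to (0,4) reaches an L cell, so W
(2,3): one of the L cells justified above, so L
(5,3): the move to (2,3) reaches an L cell, so W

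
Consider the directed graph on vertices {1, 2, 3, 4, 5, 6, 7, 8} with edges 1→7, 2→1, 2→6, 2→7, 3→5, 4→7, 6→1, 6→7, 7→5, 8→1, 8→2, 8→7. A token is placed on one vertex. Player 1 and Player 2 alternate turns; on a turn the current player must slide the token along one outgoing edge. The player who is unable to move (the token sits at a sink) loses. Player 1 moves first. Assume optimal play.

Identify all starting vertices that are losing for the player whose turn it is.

Compute win/loss labels from the base case upward. A position with no move is L. Any other position is W if it can reach an L in one move, else L.
Every edge goes from a vertex to one that appears earlier in the order 5, 7, 1, 3, 6, 2, 8, 4, so processing vertices in that order labels each vertex after all of its successors.
5: no outgoing edge → L
7: can move to 5, which is L ⇒ W
1: the only move is to 7(W), a W ⇒ L
3: can move to 5, which is L ⇒ W
6: can move to 1, which is L ⇒ W
2: can move to 1, which is L ⇒ W
8: can move to 1, which is L ⇒ W
4: the only move is to 7(W), a W ⇒ L
The losing starting vertices are exactly the entries labelled L in this table (3 of them).

1, 4, 5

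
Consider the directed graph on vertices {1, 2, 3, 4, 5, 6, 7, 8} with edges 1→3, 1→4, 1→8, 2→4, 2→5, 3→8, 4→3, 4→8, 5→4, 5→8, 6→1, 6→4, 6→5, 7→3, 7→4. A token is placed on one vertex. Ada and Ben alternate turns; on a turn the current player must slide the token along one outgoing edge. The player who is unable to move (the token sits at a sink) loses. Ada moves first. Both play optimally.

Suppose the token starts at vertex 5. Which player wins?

Compute win/loss labels from the base case upward. A position with no move is L. Any other position is W if it can reach an L in one move, else L.
Every edge goes from a vertex to one that appears earlier in the order 8, 3, 4, 5, 1, 6, 7, 2, so processing vertices in that order labels each vertex after all of its successors.
8: no outgoing edge → L
3: W (go to 8, an L position)
4: W (go to 8, an L position)
5: W (go to 8, an L position)
1: W (go to 8, an L position)
6: L (options 1(W), 5(W), 4(W) are all W)
7: L (options 4(W), 3(W) are all W)
2: L (options 5(W), 4(W) are all W)
From 5 Ada can move to 8, reaching an L position.

Ada wins.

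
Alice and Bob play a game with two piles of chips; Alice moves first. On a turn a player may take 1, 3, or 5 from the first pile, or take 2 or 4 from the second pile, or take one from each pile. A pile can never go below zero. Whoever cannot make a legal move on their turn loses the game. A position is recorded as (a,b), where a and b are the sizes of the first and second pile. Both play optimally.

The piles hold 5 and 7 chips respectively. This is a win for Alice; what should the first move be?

Positions with no move are L. A position that does have a move is losing for the player to move precisely when every available move leads to a winning position for the opponent. Fill in the labels:
No move ever increases a pile, so every position that can arise here has a ≤ 5 and b ≤ 7; it is enough to label the cells with 0 ≤ a ≤ 5 and 0 ≤ b ≤ 7.
Every move lowers a or b (never raises either), so fill the grid row by row in increasing a, and left to right within a row: each cell's successors are then already labelled.
      b=0  b=1  b=2  b=3  b=4  b=5  b=6  b=7
a=0:    L    L    W    W    W    W    L    L
a=1:    W    W    W    L    L    W    W    W
a=2:    L    L    W    W    W    W    L    L
a=3:    W    W    W    L    L    W    W    W
a=4:    L    L    W    W    W    W    L    L
a=5:    W    W    W    L    L    W    W    W
Cells with no legal move (terminal, hence L): (0,0), (0,1).
The remaining L cells, each justified by listing all of its moves:
(0,6): →(0,4)(W), (0,2)(W) — all W, so L
(0,7): →(0,5)(W), (0,3)(W) — all W, so L
(1,3): →(0,3)(W), (1,1)(W), (0,2)(W) — all W, so L
(1,4): →(0,4)(W), (1,2)(W), (1,0)(W), (0,3)(W) — all W, so L
(2,0): →(1,0)(W) only, which is W, so L
(2,1): →(1,1)(W), (1,0)(W) — all W, so L
(2,6): →(1,6)(W), (2,4)(W), (2,2)(W), (1,5)(W) — all W, so L
(2,7): →(1,7)(W), (2,5)(W), (2,3)(W), (1,6)(W) — all W, so L
(3,3): →(2,3)(W), (0,3)(W), (3,1)(W), (2,2)(W) — all W, so L
(3,4): →(2,4)(W), (0,4)(W), (3,2)(W), (3,0)(W), (2,3)(W) — all W, so L
(4,0): →(3,0)(W), (1,0)(W) — all W, so L
(4,1): →(3,1)(W), (1,1)(W), (3,0)(W) — all W, so L
(4,6): →(3,6)(W), (1,6)(W), (4,4)(W), (4,2)(W), (3,5)(W) — all W, so L
(4,7): →(3,7)(W), (1,7)(W), (4,5)(W), (4,3)(W), (3,6)(W) — all W, so L
(5,3): →(4,3)(W), (2,3)(W), (0,3)(W), (5,1)(W), (4,2)(W) — all W, so L
(5,4): →(4,4)(W), (2,4)(W), (0,4)(W), (5,2)(W), (5,0)(W), (4,3)(W) — all W, so L
Every other cell has at least one move into one of the L cells above, so it is W.
From (5,7), the L positions reachable in one move are: (4,7), (2,7), (0,7), (5,3), (4,6). Any move reaching one of these is winning.

Move to (4,7).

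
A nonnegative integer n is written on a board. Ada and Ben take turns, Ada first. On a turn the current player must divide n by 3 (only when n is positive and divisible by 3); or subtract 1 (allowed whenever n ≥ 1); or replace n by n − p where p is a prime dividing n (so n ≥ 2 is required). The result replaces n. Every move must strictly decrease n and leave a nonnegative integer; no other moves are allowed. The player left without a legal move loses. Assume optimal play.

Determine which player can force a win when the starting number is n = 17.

Compute win/loss labels from the base case upward. A position with no move is L. Any other position is W if it can reach an L in one move, else L.
n=0: no move → L
n=1: can move to 0, which is L ⇒ W
n=2: can move to 0, which is L ⇒ W
n=3: can move to 0, which is L ⇒ W
n=4: moves to 2(W), 3(W); every one is W ⇒ L
n=5: can move to 0, which is L ⇒ W
n=6: can move to 4, which is L ⇒ W
n=7: can move to 0, which is L ⇒ W
n=8: moves to 6(W), 7(W); every one is W ⇒ L
n=9: can move to 8, which is L ⇒ W
n=10: can move to 8, which is L ⇒ W
n=11: can move to 0, which is L ⇒ W
n=12: can move to 4, which is L ⇒ W
n=13: can move to 0, which is L ⇒ W
n=14: moves to 7(W), 12(W), 13(W); every one is W ⇒ L
n=15: can move to 14, which is L ⇒ W
n=16: can move to 14, which is L ⇒ W
n=17: can move to 0, which is L ⇒ W
The starting position 17 is W: Ada should move to 0, handing over an L position.

Ada wins.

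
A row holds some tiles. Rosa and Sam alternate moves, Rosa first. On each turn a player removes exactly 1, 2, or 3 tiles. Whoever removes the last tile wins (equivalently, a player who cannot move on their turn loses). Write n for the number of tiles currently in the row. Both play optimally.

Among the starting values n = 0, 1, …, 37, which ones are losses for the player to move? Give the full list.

0, 4, 8, 12, 16, 20, 24, 28, 32, 36

Use the standard recursion: the mover loses at a terminal position; elsewhere, the mover wins exactly when some move hands the opponent an L position.
n=0: no move → L
n=1: reaches L-position 0 → W
n=2: reaches L-position 0 → W
n=3: reaches L-position 0 → W
n=4: only reaches 3(W), 2(W), 1(W), all W → L
n=5: reaches L-position 4 → W
n=6: reaches L-position 4 → W
n=7: reaches L-position 4 → W
n=8: only reaches 7(W), 6(W), 5(W), all W → L
n=9: reaches L-position 8 → W
n=10: reaches L-position 8 → W
n=11: reaches L-position 8 → W
n=12: only reaches 11(W), 10(W), 9(W), all W → L
n=13: reaches L-position 12 → W
n=14: reaches L-position 12 → W
n=15: reaches L-position 12 → W
n=16: only reaches 15(W), 14(W), 13(W), all W → L
n=17: reaches L-position 16 → W
n=18: reaches L-position 16 → W
n=19: reaches L-position 16 → W
n=20: only reaches 19(W), 18(W), 17(W), all W → L
n=21: reaches L-position 20 → W
n=22: reaches L-position 20 → W
n=23: reaches L-position 20 → W
n=24: only reaches 23(W), 22(W), 21(W), all W → L
n=25: reaches L-position 24 → W
n=26: reaches L-position 24 → W
n=27: reaches L-position 24 → W
n=28: only reaches 27(W), 26(W), 25(W), all W → L
n=29: reaches L-position 28 → W
n=30: reaches L-position 28 → W
n=31: reaches L-position 28 → W
n=32: only reaches 31(W), 30(W), 29(W), all W → L
n=33: reaches L-position 32 → W
n=34: reaches L-position 32 → W
n=35: reaches L-position 32 → W
n=36: only reaches 35(W), 34(W), 33(W), all W → L
n=37: reaches L-position 36 → W
The losing starting values of n are exactly the entries labelled L in this table (10 of them).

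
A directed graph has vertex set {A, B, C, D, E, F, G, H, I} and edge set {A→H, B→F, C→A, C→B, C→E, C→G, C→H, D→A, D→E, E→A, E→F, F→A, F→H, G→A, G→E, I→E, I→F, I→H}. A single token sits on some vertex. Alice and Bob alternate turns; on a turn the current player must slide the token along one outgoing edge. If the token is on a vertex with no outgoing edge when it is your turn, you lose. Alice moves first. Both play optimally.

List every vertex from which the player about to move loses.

Classify positions by backward induction: terminal positions (no move available) are L. From any other position, the mover wins iff some move reaches an L.
Every edge goes from a vertex to one that appears earlier in the order H, A, F, E, I, B, G, C, D, so processing vertices in that order labels each vertex after all of its successors.
H: no outgoing edge → L
A: →H(L), so W
F: →H(L), so W
E: →F(W), A(W) — all W, so L
I: →E(L), so W
B: →F(W) only, which is W, so L
G: →E(L), so W
C: →B(L), so W
D: →E(L), so W
The losing starting vertices are exactly the entries labelled L in this table (3 of them).

B, E, H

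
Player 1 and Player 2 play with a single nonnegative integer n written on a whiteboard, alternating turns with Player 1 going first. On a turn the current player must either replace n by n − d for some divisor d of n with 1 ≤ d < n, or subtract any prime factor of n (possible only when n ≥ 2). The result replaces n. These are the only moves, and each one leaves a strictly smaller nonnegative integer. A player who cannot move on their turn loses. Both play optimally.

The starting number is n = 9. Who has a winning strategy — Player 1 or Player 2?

Classify positions by backward induction: terminal positions (no move available) are L. From any other position, the mover wins iff some move reaches an L.
n=0: no move → L
n=1: no move → L
n=2: →0(L), so W
n=3: →0(L), so W
n=4: →2(W), 3(W) — all W, so L
n=5: →0(L), so W
n=6: →4(L), so W
n=7: →0(L), so W
n=8: →4(L), so W
n=9: →6(W), 8(W) — all W, so L
The starting position 9 is L: whatever Player 1 does, the opponent receives a W position.

Player 2 wins.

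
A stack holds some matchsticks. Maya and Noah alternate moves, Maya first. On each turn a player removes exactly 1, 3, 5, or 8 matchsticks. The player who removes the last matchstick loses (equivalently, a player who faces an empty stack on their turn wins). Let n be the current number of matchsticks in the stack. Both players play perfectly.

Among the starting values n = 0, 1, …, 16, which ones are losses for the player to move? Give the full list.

Work bottom-up. With no move the player to move wins. Otherwise the position is W if at least one move leads to an L position for the opponent, and L if every move leads to a W.
n=0: no move; the opponent has just taken the last matchstick and therefore loses → W
n=1: →0(W) only, which is W, so L
n=2: →1(L), so W
n=3: →2(W), 0(W) — all W, so L
n=4: →3(L), so W
n=5: →4(W), 2(W), 0(W) — all W, so L
n=6: →5(L), so W
n=7: →6(W), 4(W), 2(W) — all W, so L
n=8: →7(L), so W
n=9: →1(L), so W
n=10: →7(L), so W
n=11: →3(L), so W
n=12: →7(L), so W
n=13: →5(L), so W
n=14: →13(W), 11(W), 9(W), 6(W) — all W, so L
n=15: →14(L), so W
n=16: →15(W), 13(W), 11(W), 8(W) — all W, so L
The losing starting values of n are exactly the entries labelled L in this table (6 of them).

1, 3, 5, 7, 14, 16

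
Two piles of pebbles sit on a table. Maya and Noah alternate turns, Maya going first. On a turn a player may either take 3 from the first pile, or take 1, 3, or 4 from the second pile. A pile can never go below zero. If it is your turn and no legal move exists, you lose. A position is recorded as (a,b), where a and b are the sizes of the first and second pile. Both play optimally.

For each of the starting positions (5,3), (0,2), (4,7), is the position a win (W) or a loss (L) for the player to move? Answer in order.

Use the standard recursion: the mover loses at a terminal position; elsewhere, the mover wins exactly when some move hands the opponent an L position.
No move ever increases a pile, so every position that can arise here has a ≤ 5 and b ≤ 7; it is enough to label the cells with 0 ≤ a ≤ 5 and 0 ≤ b ≤ 7.
Every move lowers a or b (never raises either), so fill the grid row by row in increasing a, and left to right within a row: each cell's successors are then already labelled.
      b=0  b=1  b=2  b=3  b=4  b=5  b=6  b=7
a=0:    L    W    L    W    W    W    W    L
a=1:    L    W    L    W    W    W    W    L
a=2:    L    W    L    W    W    W    W    L
a=3:    W    L    W    L    W    W    W    W
a=4:    W    L    W    L    W    W    W    W
a=5:    W    L    W    L    W    W    W    W
Cells with no legal move (terminal, hence L): (0,0), (1,0), (2,0).
The remaining L cells, each justified by listing all of its moves:
(0,2): →(0,1)(W) only, which is W, so L
(0,7): →(0,6)(W), (0,4)(W), (0,3)(W) — all W, so L
(1,2): →(1,1)(W) only, which is W, so L
(1,7): →(1,6)(W), (1,4)(W), (1,3)(W) — all W, so L
(2,2): →(2,1)(W) only, which is W, so L
(2,7): →(2,6)(W), (2,4)(W), (2,3)(W) — all W, so L
(3,1): →(0,1)(W), (3,0)(W) — all W, so L
(3,3): →(0,3)(W), (3,2)(W), (3,0)(W) — all W, so L
(4,1): →(1,1)(W), (4,0)(W) — all W, so L
(4,3): →(1,3)(W), (4,2)(W), (4,0)(W) — all W, so L
(5,1): →(2,1)(W), (5,0)(W) — all W, so L
(5,3): →(2,3)(W), (5,2)(W), (5,0)(W) — all W, so L
Every other cell has at least one move into one of the L cells above, so it is W.
(5,3): one of the L cells justified above, so L
(0,2): one of the L cells justified above, so L
(4,7): the move to (1,7) reaches an L cell, so W

(5,3): L, (0,2): L, (4,7): W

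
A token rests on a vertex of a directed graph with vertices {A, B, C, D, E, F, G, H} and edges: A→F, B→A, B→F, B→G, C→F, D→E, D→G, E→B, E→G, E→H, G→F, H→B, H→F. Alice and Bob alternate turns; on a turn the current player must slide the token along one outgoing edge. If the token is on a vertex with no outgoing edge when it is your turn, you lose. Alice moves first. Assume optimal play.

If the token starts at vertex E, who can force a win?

Bob wins.

Work bottom-up. With no move the player to move loses. Otherwise the position is W if at least one move leads to an L position for the opponent, and L if every move leads to a W.
Every edge goes from a vertex to one that appears earlier in the order F, C, G, A, B, H, E, D, so processing vertices in that order labels each vertex after all of its successors.
F: no outgoing edge → L
C: W (go to F, an L position)
G: W (go to F, an L position)
A: W (go to F, an L position)
B: W (go to F, an L position)
H: W (go to F, an L position)
E: L (options H(W), B(W), G(W) are all W)
D: W (go to E, an L position)
Every move from E reaches a W position, so the mover loses.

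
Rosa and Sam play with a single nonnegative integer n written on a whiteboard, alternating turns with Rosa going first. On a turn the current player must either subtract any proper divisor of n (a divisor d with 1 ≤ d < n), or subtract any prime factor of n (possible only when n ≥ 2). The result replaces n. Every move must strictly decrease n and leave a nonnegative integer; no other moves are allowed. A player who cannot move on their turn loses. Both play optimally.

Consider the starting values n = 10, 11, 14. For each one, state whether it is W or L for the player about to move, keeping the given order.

10: W, 11: W, 14: L

Label each position W (a win for the player to move) or L (a loss). A position with no legal move is L; any other position is W exactly when some move reaches an L, and L when every move reaches a W.
n=0: no move → L
n=1: no move → L
n=2: →0(L), so W
n=3: →0(L), so W
n=4: →2(W), 3(W) — all W, so L
n=5: →0(L), so W
n=6: →4(L), so W
n=7: →0(L), so W
n=8: →4(L), so W
n=9: →6(W), 8(W) — all W, so L
n=10: →9(L), so W
n=11: →0(L), so W
n=12: →9(L), so W
n=13: →0(L), so W
n=14: →7(W), 12(W), 13(W) — all W, so L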